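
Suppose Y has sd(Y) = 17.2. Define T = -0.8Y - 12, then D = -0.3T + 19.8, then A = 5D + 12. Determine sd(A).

sd(T) = |-0.8|·17.2 = 13.76.
sd(D) = |-0.3|·13.76 = 4.128.
sd(A) = |5|·4.128 = 20.64.

sd(A) = 20.64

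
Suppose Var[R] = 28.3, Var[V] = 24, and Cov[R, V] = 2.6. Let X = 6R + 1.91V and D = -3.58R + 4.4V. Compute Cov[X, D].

By bilinearity, Cov[X, D] = ac·Var[R] + bd·Var[V] + (ad+bc)·Cov[R, V], with a=6, b=1.91, c=-3.58, d=4.4.
ac·Var[R] = 6·(-3.58)·28.3 = -607.884
bd·Var[V] = 1.91·4.4·24 = 201.696
(ad+bc)·Cov[R, V] = (19.5622)·2.6 = 50.86172
Cov[X, D] = -607.884 + 201.696 + 50.86172 = -355.32628.

Cov[X, D] = -355.32628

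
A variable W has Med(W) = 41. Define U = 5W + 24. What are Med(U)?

A linear map preserves order up to sign, so Med(U) = a·Med(W) + b = 5·41 + 24 = 229.

Med(U) = 229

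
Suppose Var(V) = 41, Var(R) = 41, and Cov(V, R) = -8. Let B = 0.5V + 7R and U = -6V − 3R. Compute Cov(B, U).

Cov(B, U) = -636

By bilinearity, Cov(B, U) = ac·Var(V) + bd·Var(R) + (ad+bc)·Cov(V, R), with a=0.5, b=7, c=-6, d=-3.
ac·Var(V) = 0.5·(-6)·41 = -123
bd·Var(R) = 7·(-3)·41 = -861
(ad+bc)·Cov(V, R) = (-43.5)·(-8) = 348
Cov(B, U) = -123 + (-861) + 348 = -636.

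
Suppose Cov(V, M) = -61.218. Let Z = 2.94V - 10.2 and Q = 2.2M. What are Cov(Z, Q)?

Cov(Z, Q) = -395.958024

Cov(Z, Q) = a·c·Cov(V, M) = 2.94·2.2·(-61.218) = -395.958024. Additive constants drop out.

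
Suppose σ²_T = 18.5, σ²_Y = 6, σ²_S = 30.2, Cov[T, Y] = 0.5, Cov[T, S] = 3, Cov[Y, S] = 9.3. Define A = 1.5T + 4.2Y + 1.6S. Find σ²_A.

σ²_A = 370.469

σ²_A = a²·σ²_T + b²·σ²_Y + c²·σ²_S + 2ab·Cov[T, Y] + 2ac·Cov[T, S] + 2bc·Cov[Y, S], with a = 1.5, b = 4.2, c = 1.6.
= 41.625 + 105.84 + 77.312 + 6.3 + 14.4 + 124.992
= 370.469.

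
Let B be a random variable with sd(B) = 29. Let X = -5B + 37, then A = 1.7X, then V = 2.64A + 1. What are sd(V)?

sd(X) = |-5|·29 = 145.
sd(A) = |1.7|·145 = 246.5.
sd(V) = |2.64|·246.5 = 650.76.

sd(V) = 650.76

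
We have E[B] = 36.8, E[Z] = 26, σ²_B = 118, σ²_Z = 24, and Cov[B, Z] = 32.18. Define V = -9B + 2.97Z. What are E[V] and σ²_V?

E[V] = (-9)·E[B] + 2.97·E[Z] = (-9)·36.8 + 2.97·26 = -253.98.
σ²_V = a²·σ²_B + b²·σ²_Z + 2ab·Cov[B, Z] with a = -9, b = 2.97.
= (-9)²·118 + 2.97²·24 + 2·(-9)·2.97·32.18
= 9558 + 211.7016 + (-1720.3428) = 8049.3588.

E[V] = -253.98, σ²_V = 8049.3588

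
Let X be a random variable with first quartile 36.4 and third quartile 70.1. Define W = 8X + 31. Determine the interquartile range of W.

IQR of X = Q3 − Q1 = 70.1 − 36.4 = 33.7.
Under W = aX + b, IQR(W) = |a|·IQR(X) = |8|·33.7 = 269.6 (shifts cancel; spread scales by |a|).

IQR(W) = 269.6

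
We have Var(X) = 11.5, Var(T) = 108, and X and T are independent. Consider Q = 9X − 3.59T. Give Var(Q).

Var(Q) = a²·Var(X) + b²·Var(T) + 2ab·Cov(X, T) with a = 9, b = -3.59.
Independence gives Cov(X, T) = 0.
= 9²·11.5 + (-3.59)²·108 + 2·9·(-3.59)·0
= 931.5 + 1391.9148 + 0 = 2323.4148.

Var(Q) = 2323.4148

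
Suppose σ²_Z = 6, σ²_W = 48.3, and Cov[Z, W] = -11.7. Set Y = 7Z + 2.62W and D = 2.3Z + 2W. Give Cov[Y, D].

Cov[Y, D] = 115.3878

By bilinearity, Cov[Y, D] = ac·σ²_Z + bd·σ²_W + (ad+bc)·Cov[Z, W], with a=7, b=2.62, c=2.3, d=2.
ac·σ²_Z = 7·2.3·6 = 96.6
bd·σ²_W = 2.62·2·48.3 = 253.092
(ad+bc)·Cov[Z, W] = (20.026)·(-11.7) = -234.3042
Cov[Y, D] = 96.6 + 253.092 + (-234.3042) = 115.3878.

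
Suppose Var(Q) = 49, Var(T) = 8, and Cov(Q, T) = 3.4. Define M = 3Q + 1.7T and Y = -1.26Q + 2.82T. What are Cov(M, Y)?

Cov(M, Y) = -125.3868

By bilinearity, Cov(M, Y) = ac·Var(Q) + bd·Var(T) + (ad+bc)·Cov(Q, T), with a=3, b=1.7, c=-1.26, d=2.82.
ac·Var(Q) = 3·(-1.26)·49 = -185.22
bd·Var(T) = 1.7·2.82·8 = 38.352
(ad+bc)·Cov(Q, T) = (6.318)·3.4 = 21.4812
Cov(M, Y) = -185.22 + 38.352 + 21.4812 = -125.3868.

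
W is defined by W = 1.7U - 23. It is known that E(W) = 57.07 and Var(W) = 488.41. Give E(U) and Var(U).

E(U) = 47.1, Var(U) = 169

From W = 1.7U - 23: E(W) = a·E(U) + b, so E(U) = (E(W) − b)/a = (57.07 − (-23))/1.7 = 47.1.
Var(W) = a²·Var(U), so Var(U) = 488.41/1.7² = 169.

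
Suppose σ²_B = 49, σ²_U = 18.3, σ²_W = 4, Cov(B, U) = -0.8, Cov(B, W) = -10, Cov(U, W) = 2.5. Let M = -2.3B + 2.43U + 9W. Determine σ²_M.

σ²_M = a²·σ²_B + b²·σ²_U + c²·σ²_W + 2ab·Cov(B, U) + 2ac·Cov(B, W) + 2bc·Cov(U, W), with a = -2.3, b = 2.43, c = 9.
= 259.21 + 108.05967 + 324 + 8.9424 + 414 + 109.35
= 1223.56207.

σ²_M = 1223.56207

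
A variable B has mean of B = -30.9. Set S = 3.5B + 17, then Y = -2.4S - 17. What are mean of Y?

mean of S = 3.5·(-30.9) + 17 = -91.15.
mean of Y = (-2.4)·(-91.15) + (-17) = 201.76.

mean of Y = 201.76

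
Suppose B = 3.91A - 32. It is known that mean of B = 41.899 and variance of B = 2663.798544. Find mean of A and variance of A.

mean of A = 18.9, variance of A = 174.24

From B = 3.91A - 32: mean of B = a·mean of A + b, so mean of A = (mean of B − b)/a = (41.899 − (-32))/3.91 = 18.9.
variance of B = a²·variance of A, so variance of A = 2663.798544/3.91² = 174.24.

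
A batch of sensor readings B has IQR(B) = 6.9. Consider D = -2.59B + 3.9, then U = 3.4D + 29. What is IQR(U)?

IQR(U) = 60.7614

IQR(D) = |-2.59|·6.9 = 17.871.
IQR(U) = |3.4|·17.871 = 60.7614.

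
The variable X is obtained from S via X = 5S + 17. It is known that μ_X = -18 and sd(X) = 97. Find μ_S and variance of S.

From X = 5S + 17: μ_X = a·μ_S + b, so μ_S = (μ_X − b)/a = (-18 − 17)/5 = -7.
variance of X = 97² = 9409.
variance of X = a²·variance of S, so variance of S = 9409/5² = 376.36.

μ_S = -7, variance of S = 376.36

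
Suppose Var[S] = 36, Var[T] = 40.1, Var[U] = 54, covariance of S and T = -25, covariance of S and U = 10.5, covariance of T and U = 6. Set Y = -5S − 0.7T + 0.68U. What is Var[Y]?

Var[Y] = 692.5066

Var[Y] = a²·Var[S] + b²·Var[T] + c²·Var[U] + 2ab·covariance of S and T + 2ac·covariance of S and U + 2bc·covariance of T and U, with a = -5, b = -0.7, c = 0.68.
= 900 + 19.649 + 24.9696 + (-175) + (-71.4) + (-5.712)
= 692.5066.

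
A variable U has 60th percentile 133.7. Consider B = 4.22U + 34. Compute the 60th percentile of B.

60th percentile of B = 598.214

Since a = 4.22 > 0 the transformation is increasing, so the 60th percentile of B = a·(P_{60} of U) + b = 4.22·133.7 + 34 = 598.214.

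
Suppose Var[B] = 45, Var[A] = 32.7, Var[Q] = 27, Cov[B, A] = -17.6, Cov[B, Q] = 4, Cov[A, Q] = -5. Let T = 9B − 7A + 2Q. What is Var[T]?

Var[T] = 7856.9

Var[T] = a²·Var[B] + b²·Var[A] + c²·Var[Q] + 2ab·Cov[B, A] + 2ac·Cov[B, Q] + 2bc·Cov[A, Q], with a = 9, b = -7, c = 2.
= 3645 + 1602.3 + 108 + 2217.6 + 144 + 140
= 7856.9.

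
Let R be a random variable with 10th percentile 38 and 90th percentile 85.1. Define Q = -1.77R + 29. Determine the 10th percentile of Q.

Since a = -1.77 < 0 the transformation is decreasing, reversing order: the 10th percentile of Q corresponds to the 90th percentile of R.
So P_{10}(Q) = a·P_{90}(R) + b = (-1.77)·85.1 + 29 = -121.627.

10th percentile of Q = -121.627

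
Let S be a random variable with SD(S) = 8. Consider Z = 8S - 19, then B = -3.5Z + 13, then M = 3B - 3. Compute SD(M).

SD(Z) = |8|·8 = 64.
SD(B) = |-3.5|·64 = 224.
SD(M) = |3|·224 = 672.

SD(M) = 672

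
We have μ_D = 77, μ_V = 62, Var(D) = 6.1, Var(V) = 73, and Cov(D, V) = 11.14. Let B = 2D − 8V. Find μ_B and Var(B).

μ_B = 2·μ_D + (-8)·μ_V = 2·77 + (-8)·62 = -342.
Var(B) = a²·Var(D) + b²·Var(V) + 2ab·Cov(D, V) with a = 2, b = -8.
= 2²·6.1 + (-8)²·73 + 2·2·(-8)·11.14
= 24.4 + 4672 + (-356.48) = 4339.92.

μ_B = -342, Var(B) = 4339.92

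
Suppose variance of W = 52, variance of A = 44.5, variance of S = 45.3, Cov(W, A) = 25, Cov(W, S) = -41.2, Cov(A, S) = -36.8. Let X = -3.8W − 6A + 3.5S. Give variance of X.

variance of X = 6689.325

variance of X = a²·variance of W + b²·variance of A + c²·variance of S + 2ab·Cov(W, A) + 2ac·Cov(W, S) + 2bc·Cov(A, S), with a = -3.8, b = -6, c = 3.5.
= 750.88 + 1602 + 554.925 + 1140 + 1095.92 + 1545.6
= 6689.325.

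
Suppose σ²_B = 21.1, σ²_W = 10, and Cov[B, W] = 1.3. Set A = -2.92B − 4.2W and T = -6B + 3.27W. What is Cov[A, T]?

Cov[A, T] = 252.67908

By bilinearity, Cov[A, T] = ac·σ²_B + bd·σ²_W + (ad+bc)·Cov[B, W], with a=-2.92, b=-4.2, c=-6, d=3.27.
ac·σ²_B = (-2.92)·(-6)·21.1 = 369.672
bd·σ²_W = (-4.2)·3.27·10 = -137.34
(ad+bc)·Cov[B, W] = (15.6516)·1.3 = 20.34708
Cov[A, T] = 369.672 + (-137.34) + 20.34708 = 252.67908.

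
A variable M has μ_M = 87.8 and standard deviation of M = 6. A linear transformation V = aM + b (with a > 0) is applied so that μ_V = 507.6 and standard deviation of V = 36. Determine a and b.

a = 6, b = -19.2

standard deviation of V = a·standard deviation of M (a > 0), so a = 36/6 = 6.
μ_V = a·μ_M + b, so b = 507.6 − 6·87.8 = -19.2.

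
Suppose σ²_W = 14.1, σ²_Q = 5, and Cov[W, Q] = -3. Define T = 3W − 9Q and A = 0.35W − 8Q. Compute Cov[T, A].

By bilinearity, Cov[T, A] = ac·σ²_W + bd·σ²_Q + (ad+bc)·Cov[W, Q], with a=3, b=-9, c=0.35, d=-8.
ac·σ²_W = 3·0.35·14.1 = 14.805
bd·σ²_Q = (-9)·(-8)·5 = 360
(ad+bc)·Cov[W, Q] = (-27.15)·(-3) = 81.45
Cov[T, A] = 14.805 + 360 + 81.45 = 456.255.

Cov[T, A] = 456.255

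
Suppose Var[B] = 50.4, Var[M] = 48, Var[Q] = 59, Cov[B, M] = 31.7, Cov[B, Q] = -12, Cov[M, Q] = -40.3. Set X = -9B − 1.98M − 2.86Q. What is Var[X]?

Var[X] = 4808.78192

Var[X] = a²·Var[B] + b²·Var[M] + c²·Var[Q] + 2ab·Cov[B, M] + 2ac·Cov[B, Q] + 2bc·Cov[M, Q], with a = -9, b = -1.98, c = -2.86.
= 4082.4 + 188.1792 + 482.5964 + 1129.788 + (-617.76) + (-456.42168)
= 4808.78192.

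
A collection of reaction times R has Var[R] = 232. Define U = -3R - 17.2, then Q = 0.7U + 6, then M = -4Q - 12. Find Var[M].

Var[M] = 16369.92

Var[U] = (-3)²·232 = 2088.
Var[Q] = 0.7²·2088 = 1023.12.
Var[M] = (-4)²·1023.12 = 16369.92.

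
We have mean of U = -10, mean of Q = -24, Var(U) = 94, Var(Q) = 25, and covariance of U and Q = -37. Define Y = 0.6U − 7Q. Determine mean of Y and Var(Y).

mean of Y = 162, Var(Y) = 1569.64

mean of Y = 0.6·mean of U + (-7)·mean of Q = 0.6·(-10) + (-7)·(-24) = 162.
Var(Y) = a²·Var(U) + b²·Var(Q) + 2ab·covariance of U and Q with a = 0.6, b = -7.
= 0.6²·94 + (-7)²·25 + 2·0.6·(-7)·(-37)
= 33.84 + 1225 + 310.8 = 1569.64.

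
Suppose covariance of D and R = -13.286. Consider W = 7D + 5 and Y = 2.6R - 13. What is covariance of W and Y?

covariance of W and Y = a·c·covariance of D and R = 7·2.6·(-13.286) = -241.8052. Additive constants drop out.

covariance of W and Y = -241.8052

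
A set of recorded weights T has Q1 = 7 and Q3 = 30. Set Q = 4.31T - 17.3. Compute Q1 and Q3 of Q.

Q1(Q) = 12.87, Q3(Q) = 112

a = 4.31 > 0: Q1(Q) = a·Q1(T)+b = 12.87, Q3(Q) = a·Q3(T)+b = 112.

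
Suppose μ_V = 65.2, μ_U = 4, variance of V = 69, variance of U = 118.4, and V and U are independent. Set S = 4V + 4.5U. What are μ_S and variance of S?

μ_S = 4·μ_V + 4.5·μ_U = 4·65.2 + 4.5·4 = 278.8.
variance of S = a²·variance of V + b²·variance of U + 2ab·covariance of V and U with a = 4, b = 4.5.
Independence gives covariance of V and U = 0.
= 4²·69 + 4.5²·118.4 + 2·4·4.5·0
= 1104 + 2397.6 + 0 = 3501.6.

μ_S = 278.8, variance of S = 3501.6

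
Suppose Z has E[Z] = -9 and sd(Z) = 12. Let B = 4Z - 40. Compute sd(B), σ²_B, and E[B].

sd(B) = 48, σ²_B = 2304, E[B] = -76

B = 4Z - 40 is linear with a = 4, b = -40.
sd(B) = |a|·sd(Z) = |4|·12 = 48.
σ²_Z = 12² = 144.
σ²_B = a²·σ²_Z = 4²·144 = 2304 (the additive constant -40 does not affect variance).
E[B] = a·E[Z] + b = 4·(-9) + (-40) = -76.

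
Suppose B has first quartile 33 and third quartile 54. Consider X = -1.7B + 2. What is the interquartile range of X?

IQR(X) = 35.7

IQR of B = Q3 − Q1 = 54 − 33 = 21.
Under X = aB + b, IQR(X) = |a|·IQR(B) = |-1.7|·21 = 35.7 (shifts cancel; spread scales by |a|).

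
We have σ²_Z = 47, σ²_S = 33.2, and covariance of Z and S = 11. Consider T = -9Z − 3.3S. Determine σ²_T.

σ²_T = a²·σ²_Z + b²·σ²_S + 2ab·covariance of Z and S with a = -9, b = -3.3.
= (-9)²·47 + (-3.3)²·33.2 + 2·(-9)·(-3.3)·11
= 3807 + 361.548 + 653.4 = 4821.948.

σ²_T = 4821.948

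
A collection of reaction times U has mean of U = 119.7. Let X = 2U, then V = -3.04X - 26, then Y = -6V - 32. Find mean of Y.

mean of X = 2·119.7 = 239.4.
mean of V = (-3.04)·239.4 + (-26) = -753.776.
mean of Y = (-6)·(-753.776) + (-32) = 4490.656.

mean of Y = 4490.656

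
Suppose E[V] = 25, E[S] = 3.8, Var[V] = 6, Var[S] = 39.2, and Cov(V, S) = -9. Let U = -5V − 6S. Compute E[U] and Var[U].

E[U] = (-5)·E[V] + (-6)·E[S] = (-5)·25 + (-6)·3.8 = -147.8.
Var[U] = a²·Var[V] + b²·Var[S] + 2ab·Cov(V, S) with a = -5, b = -6.
= (-5)²·6 + (-6)²·39.2 + 2·(-5)·(-6)·(-9)
= 150 + 1411.2 + (-540) = 1021.2.

E[U] = -147.8, Var[U] = 1021.2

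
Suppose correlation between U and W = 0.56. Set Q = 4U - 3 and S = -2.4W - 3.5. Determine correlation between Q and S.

correlation between Q and S = -0.56

Linear rescalings preserve |correlation|; the slopes 4 and -2.4 have opposite signs, so the correlation flips sign: correlation between Q and S = −correlation between U and W = -0.56.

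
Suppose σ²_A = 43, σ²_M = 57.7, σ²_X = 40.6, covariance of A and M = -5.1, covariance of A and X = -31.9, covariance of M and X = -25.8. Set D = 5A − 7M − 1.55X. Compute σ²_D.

σ²_D = 4291.4315

σ²_D = a²·σ²_A + b²·σ²_M + c²·σ²_X + 2ab·covariance of A and M + 2ac·covariance of A and X + 2bc·covariance of M and X, with a = 5, b = -7, c = -1.55.
= 1075 + 2827.3 + 97.5415 + 357 + 494.45 + (-559.86)
= 4291.4315.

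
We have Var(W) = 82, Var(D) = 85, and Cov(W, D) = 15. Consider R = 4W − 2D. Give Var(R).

Var(R) = 1412

Var(R) = a²·Var(W) + b²·Var(D) + 2ab·Cov(W, D) with a = 4, b = -2.
= 4²·82 + (-2)²·85 + 2·4·(-2)·15
= 1312 + 340 + (-240) = 1412.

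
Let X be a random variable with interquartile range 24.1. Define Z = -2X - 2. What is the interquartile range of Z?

IQR(Z) = 48.2

Under Z = aX + b, IQR(Z) = |a|·IQR(X) = |-2|·24.1 = 48.2 (shifts cancel; spread scales by |a|).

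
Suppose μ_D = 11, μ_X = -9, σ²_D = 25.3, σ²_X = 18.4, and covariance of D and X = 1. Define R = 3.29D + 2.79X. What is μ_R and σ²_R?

μ_R = 3.29·μ_D + 2.79·μ_X = 3.29·11 + 2.79·(-9) = 11.08.
σ²_R = a²·σ²_D + b²·σ²_X + 2ab·covariance of D and X with a = 3.29, b = 2.79.
= 3.29²·25.3 + 2.79²·18.4 + 2·3.29·2.79·1
= 273.84973 + 143.22744 + 18.3582 = 435.43537.

μ_R = 11.08, σ²_R = 435.43537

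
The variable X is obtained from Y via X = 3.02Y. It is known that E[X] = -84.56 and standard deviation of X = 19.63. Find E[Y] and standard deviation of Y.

From X = 3.02Y: E[X] = a·E[Y] + b, so E[Y] = (E[X] − b)/a = (-84.56 − 0)/3.02 = -28.
standard deviation of X = |a|·standard deviation of Y, so standard deviation of Y = 19.63/|3.02| = 6.5.

E[Y] = -28, standard deviation of Y = 6.5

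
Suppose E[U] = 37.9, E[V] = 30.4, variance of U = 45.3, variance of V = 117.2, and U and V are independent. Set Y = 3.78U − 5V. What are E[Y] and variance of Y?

E[Y] = 3.78·E[U] + (-5)·E[V] = 3.78·37.9 + (-5)·30.4 = -8.738.
variance of Y = a²·variance of U + b²·variance of V + 2ab·Cov(U, V) with a = 3.78, b = -5.
Independence gives Cov(U, V) = 0.
= 3.78²·45.3 + (-5)²·117.2 + 2·3.78·(-5)·0
= 647.26452 + 2930 + 0 = 3577.26452.

E[Y] = -8.738, variance of Y = 3577.26452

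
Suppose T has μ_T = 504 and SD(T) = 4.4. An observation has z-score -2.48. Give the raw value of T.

T = 493.088

T = μ_T + z·SD(T) = 504 + (-2.48)·4.4 = 493.088.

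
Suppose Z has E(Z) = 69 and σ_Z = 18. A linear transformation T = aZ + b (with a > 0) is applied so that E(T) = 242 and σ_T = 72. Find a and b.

σ_T = a·σ_Z (a > 0), so a = 72/18 = 4.
E(T) = a·E(Z) + b, so b = 242 − 4·69 = -34.

a = 4, b = -34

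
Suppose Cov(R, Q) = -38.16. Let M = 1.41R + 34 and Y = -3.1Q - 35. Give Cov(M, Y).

Cov(M, Y) = a·c·Cov(R, Q) = 1.41·(-3.1)·(-38.16) = 166.79736. Additive constants drop out.

Cov(M, Y) = 166.79736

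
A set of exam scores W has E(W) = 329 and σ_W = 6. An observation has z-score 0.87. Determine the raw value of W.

W = 334.22

W = E(W) + z·σ_W = 329 + 0.87·6 = 334.22.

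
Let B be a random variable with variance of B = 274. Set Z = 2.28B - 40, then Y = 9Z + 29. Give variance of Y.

variance of Y = 115373.2896

variance of Z = 2.28²·274 = 1424.3616.
variance of Y = 9²·1424.3616 = 115373.2896.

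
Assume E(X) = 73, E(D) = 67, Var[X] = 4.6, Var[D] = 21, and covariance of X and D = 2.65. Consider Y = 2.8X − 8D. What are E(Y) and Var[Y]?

E(Y) = -331.6, Var[Y] = 1261.344

E(Y) = 2.8·E(X) + (-8)·E(D) = 2.8·73 + (-8)·67 = -331.6.
Var[Y] = a²·Var[X] + b²·Var[D] + 2ab·covariance of X and D with a = 2.8, b = -8.
= 2.8²·4.6 + (-8)²·21 + 2·2.8·(-8)·2.65
= 36.064 + 1344 + (-118.72) = 1261.344.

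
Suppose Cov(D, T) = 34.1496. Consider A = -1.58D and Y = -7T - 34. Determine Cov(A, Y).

Cov(A, Y) = a·c·Cov(D, T) = (-1.58)·(-7)·34.1496 = 377.694576. Additive constants drop out.

Cov(A, Y) = 377.694576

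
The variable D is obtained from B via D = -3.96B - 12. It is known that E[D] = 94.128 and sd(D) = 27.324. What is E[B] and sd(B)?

E[B] = -26.8, sd(B) = 6.9

From D = -3.96B - 12: E[D] = a·E[B] + b, so E[B] = (E[D] − b)/a = (94.128 − (-12))/(-3.96) = -26.8.
sd(D) = |a|·sd(B), so sd(B) = 27.324/|-3.96| = 6.9.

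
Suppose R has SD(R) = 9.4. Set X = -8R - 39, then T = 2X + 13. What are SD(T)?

SD(X) = |-8|·9.4 = 75.2.
SD(T) = |2|·75.2 = 150.4.

SD(T) = 150.4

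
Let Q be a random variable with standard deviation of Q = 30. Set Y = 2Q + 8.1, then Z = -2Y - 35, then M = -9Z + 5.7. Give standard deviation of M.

standard deviation of Y = |2|·30 = 60.
standard deviation of Z = |-2|·60 = 120.
standard deviation of M = |-9|·120 = 1080.

standard deviation of M = 1080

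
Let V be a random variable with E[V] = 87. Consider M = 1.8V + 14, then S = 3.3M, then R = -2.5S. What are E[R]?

E[R] = -1407.45

E[M] = 1.8·87 + 14 = 170.6.
E[S] = 3.3·170.6 = 562.98.
E[R] = (-2.5)·562.98 = -1407.45.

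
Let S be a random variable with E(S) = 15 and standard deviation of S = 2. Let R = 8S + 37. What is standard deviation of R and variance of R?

R = 8S + 37 is linear with a = 8, b = 37.
standard deviation of R = |a|·standard deviation of S = |8|·2 = 16.
variance of S = 2² = 4.
variance of R = a²·variance of S = 8²·4 = 256 (the additive constant 37 does not affect variance).

standard deviation of R = 16, variance of R = 256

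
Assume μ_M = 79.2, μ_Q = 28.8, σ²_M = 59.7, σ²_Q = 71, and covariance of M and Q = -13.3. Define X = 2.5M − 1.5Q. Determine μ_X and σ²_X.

μ_X = 154.8, σ²_X = 632.625

μ_X = 2.5·μ_M + (-1.5)·μ_Q = 2.5·79.2 + (-1.5)·28.8 = 154.8.
σ²_X = a²·σ²_M + b²·σ²_Q + 2ab·covariance of M and Q with a = 2.5, b = -1.5.
= 2.5²·59.7 + (-1.5)²·71 + 2·2.5·(-1.5)·(-13.3)
= 373.125 + 159.75 + 99.75 = 632.625.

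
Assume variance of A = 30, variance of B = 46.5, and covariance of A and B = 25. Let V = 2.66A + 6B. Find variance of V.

variance of V = a²·variance of A + b²·variance of B + 2ab·covariance of A and B with a = 2.66, b = 6.
= 2.66²·30 + 6²·46.5 + 2·2.66·6·25
= 212.268 + 1674 + 798 = 2684.268.

variance of V = 2684.268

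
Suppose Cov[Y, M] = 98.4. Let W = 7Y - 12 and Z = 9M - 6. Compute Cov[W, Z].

Cov[W, Z] = 6199.2

Cov[W, Z] = a·c·Cov[Y, M] = 7·9·98.4 = 6199.2. Additive constants drop out.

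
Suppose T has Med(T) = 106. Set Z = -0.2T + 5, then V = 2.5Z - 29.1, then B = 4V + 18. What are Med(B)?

Med(Z) = (-0.2)·106 + 5 = -16.2.
Med(V) = 2.5·(-16.2) + (-29.1) = -69.6.
Med(B) = 4·(-69.6) + 18 = -260.4.

Med(B) = -260.4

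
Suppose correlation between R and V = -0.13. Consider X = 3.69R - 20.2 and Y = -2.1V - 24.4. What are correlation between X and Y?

correlation between X and Y = 0.13

Linear rescalings preserve |correlation|; the slopes 3.69 and -2.1 have opposite signs, so the correlation flips sign: correlation between X and Y = −correlation between R and V = 0.13.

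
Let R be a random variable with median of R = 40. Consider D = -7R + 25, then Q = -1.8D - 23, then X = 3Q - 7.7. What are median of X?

median of X = 1300.3

median of D = (-7)·40 + 25 = -255.
median of Q = (-1.8)·(-255) + (-23) = 436.
median of X = 3·436 + (-7.7) = 1300.3.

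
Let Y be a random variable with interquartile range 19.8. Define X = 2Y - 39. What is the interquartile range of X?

IQR(X) = 39.6

Under X = aY + b, IQR(X) = |a|·IQR(Y) = |2|·19.8 = 39.6 (shifts cancel; spread scales by |a|).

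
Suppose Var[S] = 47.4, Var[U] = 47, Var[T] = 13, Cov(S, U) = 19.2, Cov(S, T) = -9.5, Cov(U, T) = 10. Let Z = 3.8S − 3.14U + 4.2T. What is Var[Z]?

Var[Z] = a²·Var[S] + b²·Var[U] + c²·Var[T] + 2ab·Cov(S, U) + 2ac·Cov(S, T) + 2bc·Cov(U, T), with a = 3.8, b = -3.14, c = 4.2.
= 684.456 + 463.4012 + 229.32 + (-458.1888) + (-303.24) + (-263.76)
= 351.9884.

Var[Z] = 351.9884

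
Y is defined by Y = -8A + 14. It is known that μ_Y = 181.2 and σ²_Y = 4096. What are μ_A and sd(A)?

From Y = -8A + 14: μ_Y = a·μ_A + b, so μ_A = (μ_Y − b)/a = (181.2 − 14)/(-8) = -20.9.
sd(Y) = √4096 = 64.
sd(Y) = |a|·sd(A), so sd(A) = 64/|-8| = 8.

μ_A = -20.9, sd(A) = 8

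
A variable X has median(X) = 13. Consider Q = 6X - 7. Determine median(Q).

A linear map preserves order up to sign, so median(Q) = a·median(X) + b = 6·13 + (-7) = 71.

median(Q) = 71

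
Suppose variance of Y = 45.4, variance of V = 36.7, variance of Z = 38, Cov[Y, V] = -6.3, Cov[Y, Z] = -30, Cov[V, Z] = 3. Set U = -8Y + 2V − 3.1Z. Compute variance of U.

variance of U = 2093.98

variance of U = a²·variance of Y + b²·variance of V + c²·variance of Z + 2ab·Cov[Y, V] + 2ac·Cov[Y, Z] + 2bc·Cov[V, Z], with a = -8, b = 2, c = -3.1.
= 2905.6 + 146.8 + 365.18 + 201.6 + (-1488) + (-37.2)
= 2093.98.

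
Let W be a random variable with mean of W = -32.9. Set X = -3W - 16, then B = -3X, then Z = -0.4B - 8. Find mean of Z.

mean of Z = 91.24

mean of X = (-3)·(-32.9) + (-16) = 82.7.
mean of B = (-3)·82.7 = -248.1.
mean of Z = (-0.4)·(-248.1) + (-8) = 91.24.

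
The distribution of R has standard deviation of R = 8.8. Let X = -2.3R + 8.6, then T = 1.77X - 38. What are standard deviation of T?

standard deviation of T = 35.8248

standard deviation of X = |-2.3|·8.8 = 20.24.
standard deviation of T = |1.77|·20.24 = 35.8248.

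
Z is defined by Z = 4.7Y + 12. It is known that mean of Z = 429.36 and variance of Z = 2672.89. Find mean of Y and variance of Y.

mean of Y = 88.8, variance of Y = 121

From Z = 4.7Y + 12: mean of Z = a·mean of Y + b, so mean of Y = (mean of Z − b)/a = (429.36 − 12)/4.7 = 88.8.
variance of Z = a²·variance of Y, so variance of Y = 2672.89/4.7² = 121.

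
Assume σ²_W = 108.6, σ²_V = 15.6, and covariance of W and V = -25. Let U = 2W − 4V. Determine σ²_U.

σ²_U = a²·σ²_W + b²·σ²_V + 2ab·covariance of W and V with a = 2, b = -4.
= 2²·108.6 + (-4)²·15.6 + 2·2·(-4)·(-25)
= 434.4 + 249.6 + 400 = 1084.

σ²_U = 1084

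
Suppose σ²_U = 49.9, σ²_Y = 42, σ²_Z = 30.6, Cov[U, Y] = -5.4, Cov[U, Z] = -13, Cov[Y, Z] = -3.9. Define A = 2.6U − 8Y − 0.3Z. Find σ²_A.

σ²_A = a²·σ²_U + b²·σ²_Y + c²·σ²_Z + 2ab·Cov[U, Y] + 2ac·Cov[U, Z] + 2bc·Cov[Y, Z], with a = 2.6, b = -8, c = -0.3.
= 337.324 + 2688 + 2.754 + 224.64 + 20.28 + (-18.72)
= 3254.278.

σ²_A = 3254.278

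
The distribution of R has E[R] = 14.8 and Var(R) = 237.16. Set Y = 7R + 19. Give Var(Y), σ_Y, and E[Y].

Y = 7R + 19 is linear with a = 7, b = 19.
Var(Y) = a²·Var(R) = 7²·237.16 = 11620.84 (the additive constant 19 does not affect variance).
σ_R = √237.16 = 15.4.
σ_Y = |a|·σ_R = |7|·15.4 = 107.8.
E[Y] = a·E[R] + b = 7·14.8 + 19 = 122.6.

Var(Y) = 11620.84, σ_Y = 107.8, E[Y] = 122.6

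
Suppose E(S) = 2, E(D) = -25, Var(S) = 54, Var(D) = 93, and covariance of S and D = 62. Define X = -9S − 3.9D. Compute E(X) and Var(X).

E(X) = 79.5, Var(X) = 10140.93

E(X) = (-9)·E(S) + (-3.9)·E(D) = (-9)·2 + (-3.9)·(-25) = 79.5.
Var(X) = a²·Var(S) + b²·Var(D) + 2ab·covariance of S and D with a = -9, b = -3.9.
= (-9)²·54 + (-3.9)²·93 + 2·(-9)·(-3.9)·62
= 4374 + 1414.53 + 4352.4 = 10140.93.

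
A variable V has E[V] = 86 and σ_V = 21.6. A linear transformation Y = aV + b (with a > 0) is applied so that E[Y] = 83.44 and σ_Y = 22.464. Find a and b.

a = 1.04, b = -6

σ_Y = a·σ_V (a > 0), so a = 22.464/21.6 = 1.04.
E[Y] = a·E[V] + b, so b = 83.44 − 1.04·86 = -6.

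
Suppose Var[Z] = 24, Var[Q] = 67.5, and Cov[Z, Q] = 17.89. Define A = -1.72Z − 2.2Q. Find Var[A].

Var[A] = 533.09312

Var[A] = a²·Var[Z] + b²·Var[Q] + 2ab·Cov[Z, Q] with a = -1.72, b = -2.2.
= (-1.72)²·24 + (-2.2)²·67.5 + 2·(-1.72)·(-2.2)·17.89
= 71.0016 + 326.7 + 135.39152 = 533.09312.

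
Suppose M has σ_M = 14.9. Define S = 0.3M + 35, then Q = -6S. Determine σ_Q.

σ_Q = 26.82

σ_S = |0.3|·14.9 = 4.47.
σ_Q = |-6|·4.47 = 26.82.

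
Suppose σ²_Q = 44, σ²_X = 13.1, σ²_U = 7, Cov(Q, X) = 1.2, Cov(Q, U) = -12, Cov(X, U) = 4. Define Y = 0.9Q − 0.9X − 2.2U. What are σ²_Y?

σ²_Y = a²·σ²_Q + b²·σ²_X + c²·σ²_U + 2ab·Cov(Q, X) + 2ac·Cov(Q, U) + 2bc·Cov(X, U), with a = 0.9, b = -0.9, c = -2.2.
= 35.64 + 10.611 + 33.88 + (-1.944) + 47.52 + 15.84
= 141.547.

σ²_Y = 141.547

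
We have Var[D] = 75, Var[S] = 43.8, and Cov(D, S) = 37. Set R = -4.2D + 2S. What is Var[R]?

Var[R] = a²·Var[D] + b²·Var[S] + 2ab·Cov(D, S) with a = -4.2, b = 2.
= (-4.2)²·75 + 2²·43.8 + 2·(-4.2)·2·37
= 1323 + 175.2 + (-621.6) = 876.6.

Var[R] = 876.6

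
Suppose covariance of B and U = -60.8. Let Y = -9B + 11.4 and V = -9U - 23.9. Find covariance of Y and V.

covariance of Y and V = a·c·covariance of B and U = (-9)·(-9)·(-60.8) = -4924.8. Additive constants drop out.

covariance of Y and V = -4924.8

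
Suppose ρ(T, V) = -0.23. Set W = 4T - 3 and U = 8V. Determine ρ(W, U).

Linear rescalings preserve correlation up to sign; here the slopes 4 and 8 have the same sign, so ρ(W, U) = ρ(T, V) = -0.23.

ρ(W, U) = -0.23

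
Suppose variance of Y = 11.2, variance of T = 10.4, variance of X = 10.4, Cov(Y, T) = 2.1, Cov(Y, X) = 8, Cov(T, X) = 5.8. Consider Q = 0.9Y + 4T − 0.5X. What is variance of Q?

variance of Q = 162.792

variance of Q = a²·variance of Y + b²·variance of T + c²·variance of X + 2ab·Cov(Y, T) + 2ac·Cov(Y, X) + 2bc·Cov(T, X), with a = 0.9, b = 4, c = -0.5.
= 9.072 + 166.4 + 2.6 + 15.12 + (-7.2) + (-23.2)
= 162.792.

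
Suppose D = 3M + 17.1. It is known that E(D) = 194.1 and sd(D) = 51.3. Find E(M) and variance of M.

E(M) = 59, variance of M = 292.41

From D = 3M + 17.1: E(D) = a·E(M) + b, so E(M) = (E(D) − b)/a = (194.1 − 17.1)/3 = 59.
variance of D = 51.3² = 2631.69.
variance of D = a²·variance of M, so variance of M = 2631.69/3² = 292.41.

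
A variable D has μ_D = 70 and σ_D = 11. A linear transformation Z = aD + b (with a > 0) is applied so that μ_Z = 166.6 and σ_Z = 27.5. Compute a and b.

σ_Z = a·σ_D (a > 0), so a = 27.5/11 = 2.5.
μ_Z = a·μ_D + b, so b = 166.6 − 2.5·70 = -8.4.

a = 2.5, b = -8.4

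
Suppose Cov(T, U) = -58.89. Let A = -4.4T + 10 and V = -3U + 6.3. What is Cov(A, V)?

Cov(A, V) = a·c·Cov(T, U) = (-4.4)·(-3)·(-58.89) = -777.348. Additive constants drop out.

Cov(A, V) = -777.348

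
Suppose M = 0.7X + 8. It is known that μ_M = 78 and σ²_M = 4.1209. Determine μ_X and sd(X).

μ_X = 100, sd(X) = 2.9

From M = 0.7X + 8: μ_M = a·μ_X + b, so μ_X = (μ_M − b)/a = (78 − 8)/0.7 = 100.
sd(M) = √4.1209 = 2.03.
sd(M) = |a|·sd(X), so sd(X) = 2.03/|0.7| = 2.9.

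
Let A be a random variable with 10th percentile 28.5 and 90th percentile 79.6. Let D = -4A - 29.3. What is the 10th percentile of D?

10th percentile of D = -347.7

Since a = -4 < 0 the transformation is decreasing, reversing order: the 10th percentile of D corresponds to the 90th percentile of A.
So P_{10}(D) = a·P_{90}(A) + b = (-4)·79.6 + (-29.3) = -347.7.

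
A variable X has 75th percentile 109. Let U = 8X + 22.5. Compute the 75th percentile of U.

Since a = 8 > 0 the transformation is increasing, so the 75th percentile of U = a·(P_{75} of X) + b = 8·109 + 22.5 = 894.5.

75th percentile of U = 894.5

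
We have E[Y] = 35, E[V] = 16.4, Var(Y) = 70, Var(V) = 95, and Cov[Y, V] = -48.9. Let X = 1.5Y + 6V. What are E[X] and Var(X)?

E[X] = 1.5·E[Y] + 6·E[V] = 1.5·35 + 6·16.4 = 150.9.
Var(X) = a²·Var(Y) + b²·Var(V) + 2ab·Cov[Y, V] with a = 1.5, b = 6.
= 1.5²·70 + 6²·95 + 2·1.5·6·(-48.9)
= 157.5 + 3420 + (-880.2) = 2697.3.

E[X] = 150.9, Var(X) = 2697.3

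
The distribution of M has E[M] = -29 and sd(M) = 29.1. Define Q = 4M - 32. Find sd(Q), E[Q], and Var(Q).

sd(Q) = 116.4, E[Q] = -148, Var(Q) = 13548.96

Q = 4M - 32 is linear with a = 4, b = -32.
sd(Q) = |a|·sd(M) = |4|·29.1 = 116.4.
E[Q] = a·E[M] + b = 4·(-29) + (-32) = -148.
Var(M) = 29.1² = 846.81.
Var(Q) = a²·Var(M) = 4²·846.81 = 13548.96 (the additive constant -32 does not affect variance).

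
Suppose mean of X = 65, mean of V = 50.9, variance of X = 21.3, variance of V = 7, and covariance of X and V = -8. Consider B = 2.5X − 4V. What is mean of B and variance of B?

mean of B = -41.1, variance of B = 405.125

mean of B = 2.5·mean of X + (-4)·mean of V = 2.5·65 + (-4)·50.9 = -41.1.
variance of B = a²·variance of X + b²·variance of V + 2ab·covariance of X and V with a = 2.5, b = -4.
= 2.5²·21.3 + (-4)²·7 + 2·2.5·(-4)·(-8)
= 133.125 + 112 + 160 = 405.125.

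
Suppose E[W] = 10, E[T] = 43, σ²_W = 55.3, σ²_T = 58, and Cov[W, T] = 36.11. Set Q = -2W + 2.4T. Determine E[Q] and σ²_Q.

E[Q] = (-2)·E[W] + 2.4·E[T] = (-2)·10 + 2.4·43 = 83.2.
σ²_Q = a²·σ²_W + b²·σ²_T + 2ab·Cov[W, T] with a = -2, b = 2.4.
= (-2)²·55.3 + 2.4²·58 + 2·(-2)·2.4·36.11
= 221.2 + 334.08 + (-346.656) = 208.624.

E[Q] = 83.2, σ²_Q = 208.624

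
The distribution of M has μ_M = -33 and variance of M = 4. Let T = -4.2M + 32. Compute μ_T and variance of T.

μ_T = 170.6, variance of T = 70.56

T = -4.2M + 32 is linear with a = -4.2, b = 32.
μ_T = a·μ_M + b = (-4.2)·(-33) + 32 = 170.6.
variance of T = a²·variance of M = (-4.2)²·4 = 70.56 (the additive constant 32 does not affect variance).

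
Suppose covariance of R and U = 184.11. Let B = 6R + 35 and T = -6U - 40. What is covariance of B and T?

covariance of B and T = a·c·covariance of R and U = 6·(-6)·184.11 = -6627.96. Additive constants drop out.

covariance of B and T = -6627.96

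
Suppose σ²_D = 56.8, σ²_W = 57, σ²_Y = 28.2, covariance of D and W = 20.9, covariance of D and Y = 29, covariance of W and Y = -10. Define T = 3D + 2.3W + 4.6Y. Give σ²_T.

σ²_T = a²·σ²_D + b²·σ²_W + c²·σ²_Y + 2ab·covariance of D and W + 2ac·covariance of D and Y + 2bc·covariance of W and Y, with a = 3, b = 2.3, c = 4.6.
= 511.2 + 301.53 + 596.712 + 288.42 + 800.4 + (-211.6)
= 2286.662.

σ²_T = 2286.662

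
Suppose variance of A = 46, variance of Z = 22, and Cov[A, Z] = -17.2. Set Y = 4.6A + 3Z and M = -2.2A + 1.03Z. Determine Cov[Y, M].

Cov[Y, M] = -365.5136

By bilinearity, Cov[Y, M] = ac·variance of A + bd·variance of Z + (ad+bc)·Cov[A, Z], with a=4.6, b=3, c=-2.2, d=1.03.
ac·variance of A = 4.6·(-2.2)·46 = -465.52
bd·variance of Z = 3·1.03·22 = 67.98
(ad+bc)·Cov[A, Z] = (-1.862)·(-17.2) = 32.0264
Cov[Y, M] = -465.52 + 67.98 + 32.0264 = -365.5136.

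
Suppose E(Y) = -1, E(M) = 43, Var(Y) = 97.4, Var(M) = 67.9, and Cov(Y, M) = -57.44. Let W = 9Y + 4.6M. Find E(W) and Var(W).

E(W) = 9·E(Y) + 4.6·E(M) = 9·(-1) + 4.6·43 = 188.8.
Var(W) = a²·Var(Y) + b²·Var(M) + 2ab·Cov(Y, M) with a = 9, b = 4.6.
= 9²·97.4 + 4.6²·67.9 + 2·9·4.6·(-57.44)
= 7889.4 + 1436.764 + (-4756.032) = 4570.132.

E(W) = 188.8, Var(W) = 4570.132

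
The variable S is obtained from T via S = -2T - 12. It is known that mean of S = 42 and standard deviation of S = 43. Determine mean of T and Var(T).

mean of T = -27, Var(T) = 462.25

From S = -2T - 12: mean of S = a·mean of T + b, so mean of T = (mean of S − b)/a = (42 − (-12))/(-2) = -27.
Var(S) = 43² = 1849.
Var(S) = a²·Var(T), so Var(T) = 1849/(-2)² = 462.25.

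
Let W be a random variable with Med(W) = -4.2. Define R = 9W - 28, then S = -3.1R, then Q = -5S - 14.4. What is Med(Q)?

Med(R) = 9·(-4.2) + (-28) = -65.8.
Med(S) = (-3.1)·(-65.8) = 203.98.
Med(Q) = (-5)·203.98 + (-14.4) = -1034.3.

Med(Q) = -1034.3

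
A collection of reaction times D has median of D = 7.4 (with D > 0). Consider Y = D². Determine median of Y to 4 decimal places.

D² is monotone on this domain, so median of Y = square(7.4) = 54.76.

median of Y = 54.76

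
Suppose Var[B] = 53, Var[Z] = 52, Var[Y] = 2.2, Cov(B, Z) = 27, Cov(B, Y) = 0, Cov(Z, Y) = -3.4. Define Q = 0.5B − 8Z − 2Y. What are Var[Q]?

Var[Q] = 3025.25

Var[Q] = a²·Var[B] + b²·Var[Z] + c²·Var[Y] + 2ab·Cov(B, Z) + 2ac·Cov(B, Y) + 2bc·Cov(Z, Y), with a = 0.5, b = -8, c = -2.
= 13.25 + 3328 + 8.8 + (-216) + 0 + (-108.8)
= 3025.25.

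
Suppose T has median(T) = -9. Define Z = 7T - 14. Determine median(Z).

A linear map preserves order up to sign, so median(Z) = a·median(T) + b = 7·(-9) + (-14) = -77.

median(Z) = -77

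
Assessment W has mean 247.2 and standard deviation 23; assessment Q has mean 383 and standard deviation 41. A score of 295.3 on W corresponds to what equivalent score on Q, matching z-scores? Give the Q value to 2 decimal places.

z = (295.3 − 247.2)/23 ≈ 2.0913.
Q = 383 + z·41 = 383 + (295.3 − 247.2)·41/23 ≈ 468.74.

Q = 468.74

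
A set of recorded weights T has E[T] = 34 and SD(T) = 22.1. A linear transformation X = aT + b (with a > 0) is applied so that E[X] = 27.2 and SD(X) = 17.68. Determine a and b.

a = 0.8, b = 0

SD(X) = a·SD(T) (a > 0), so a = 17.68/22.1 = 0.8.
E[X] = a·E[T] + b, so b = 27.2 − 0.8·34 = 0.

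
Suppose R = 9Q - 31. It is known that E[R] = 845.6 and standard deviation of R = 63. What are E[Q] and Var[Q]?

E[Q] = 97.4, Var[Q] = 49

From R = 9Q - 31: E[R] = a·E[Q] + b, so E[Q] = (E[R] − b)/a = (845.6 − (-31))/9 = 97.4.
Var[R] = 63² = 3969.
Var[R] = a²·Var[Q], so Var[Q] = 3969/9² = 49.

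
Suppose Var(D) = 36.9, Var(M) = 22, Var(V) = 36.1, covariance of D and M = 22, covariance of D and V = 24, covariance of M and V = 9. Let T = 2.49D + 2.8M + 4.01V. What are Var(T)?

Var(T) = 1969.9025

Var(T) = a²·Var(D) + b²·Var(M) + c²·Var(V) + 2ab·covariance of D and M + 2ac·covariance of D and V + 2bc·covariance of M and V, with a = 2.49, b = 2.8, c = 4.01.
= 228.78369 + 172.48 + 580.49161 + 306.768 + 479.2752 + 202.104
= 1969.9025.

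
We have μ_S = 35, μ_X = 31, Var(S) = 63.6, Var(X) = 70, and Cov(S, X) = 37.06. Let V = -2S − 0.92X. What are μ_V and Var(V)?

μ_V = (-2)·μ_S + (-0.92)·μ_X = (-2)·35 + (-0.92)·31 = -98.52.
Var(V) = a²·Var(S) + b²·Var(X) + 2ab·Cov(S, X) with a = -2, b = -0.92.
= (-2)²·63.6 + (-0.92)²·70 + 2·(-2)·(-0.92)·37.06
= 254.4 + 59.248 + 136.3808 = 450.0288.

μ_V = -98.52, Var(V) = 450.0288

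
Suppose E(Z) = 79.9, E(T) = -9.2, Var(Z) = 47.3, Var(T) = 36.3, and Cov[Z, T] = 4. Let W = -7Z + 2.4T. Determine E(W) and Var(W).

E(W) = -581.38, Var(W) = 2392.388

E(W) = (-7)·E(Z) + 2.4·E(T) = (-7)·79.9 + 2.4·(-9.2) = -581.38.
Var(W) = a²·Var(Z) + b²·Var(T) + 2ab·Cov[Z, T] with a = -7, b = 2.4.
= (-7)²·47.3 + 2.4²·36.3 + 2·(-7)·2.4·4
= 2317.7 + 209.088 + (-134.4) = 2392.388.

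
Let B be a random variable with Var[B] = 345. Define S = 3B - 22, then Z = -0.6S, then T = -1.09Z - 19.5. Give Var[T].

Var[S] = 3²·345 = 3105.
Var[Z] = (-0.6)²·3105 = 1117.8.
Var[T] = (-1.09)²·1117.8 = 1328.05818.

Var[T] = 1328.05818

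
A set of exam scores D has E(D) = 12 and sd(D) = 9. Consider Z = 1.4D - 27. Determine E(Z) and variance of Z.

E(Z) = -10.2, variance of Z = 158.76

Z = 1.4D - 27 is linear with a = 1.4, b = -27.
E(Z) = a·E(D) + b = 1.4·12 + (-27) = -10.2.
variance of D = 9² = 81.
variance of Z = a²·variance of D = 1.4²·81 = 158.76 (the additive constant -27 does not affect variance).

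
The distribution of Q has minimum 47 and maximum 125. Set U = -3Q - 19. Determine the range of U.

Range of Q = 125 − 47 = 78.
Range(U) = |a|·Range(Q) = |-3|·78 = 234.

Range(U) = 234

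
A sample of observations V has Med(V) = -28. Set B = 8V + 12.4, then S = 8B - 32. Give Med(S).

Med(B) = 8·(-28) + 12.4 = -211.6.
Med(S) = 8·(-211.6) + (-32) = -1724.8.

Med(S) = -1724.8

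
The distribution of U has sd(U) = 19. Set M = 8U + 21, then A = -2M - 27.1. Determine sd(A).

sd(M) = |8|·19 = 152.
sd(A) = |-2|·152 = 304.

sd(A) = 304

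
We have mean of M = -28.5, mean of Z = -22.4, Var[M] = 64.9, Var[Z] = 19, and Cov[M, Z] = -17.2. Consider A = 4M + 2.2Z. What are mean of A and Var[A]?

mean of A = 4·mean of M + 2.2·mean of Z = 4·(-28.5) + 2.2·(-22.4) = -163.28.
Var[A] = a²·Var[M] + b²·Var[Z] + 2ab·Cov[M, Z] with a = 4, b = 2.2.
= 4²·64.9 + 2.2²·19 + 2·4·2.2·(-17.2)
= 1038.4 + 91.96 + (-302.72) = 827.64.

mean of A = -163.28, Var[A] = 827.64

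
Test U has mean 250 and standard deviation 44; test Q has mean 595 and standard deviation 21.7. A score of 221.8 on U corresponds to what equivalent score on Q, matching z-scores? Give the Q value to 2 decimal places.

z = (221.8 − 250)/44 ≈ -0.6409.
Q = 595 + z·21.7 = 595 + (221.8 − 250)·21.7/44 ≈ 581.09.

Q = 581.09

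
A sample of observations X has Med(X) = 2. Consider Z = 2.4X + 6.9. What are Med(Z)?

Med(Z) = 11.7

A linear map preserves order up to sign, so Med(Z) = a·Med(X) + b = 2.4·2 + 6.9 = 11.7.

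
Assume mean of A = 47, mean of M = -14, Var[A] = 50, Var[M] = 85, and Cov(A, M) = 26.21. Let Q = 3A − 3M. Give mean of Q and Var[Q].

mean of Q = 3·mean of A + (-3)·mean of M = 3·47 + (-3)·(-14) = 183.
Var[Q] = a²·Var[A] + b²·Var[M] + 2ab·Cov(A, M) with a = 3, b = -3.
= 3²·50 + (-3)²·85 + 2·3·(-3)·26.21
= 450 + 765 + (-471.78) = 743.22.

mean of Q = 183, Var[Q] = 743.22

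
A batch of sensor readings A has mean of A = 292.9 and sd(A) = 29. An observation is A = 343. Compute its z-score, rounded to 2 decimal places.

z = 1.73

z = (A − mean of A) / sd(A) = (343 − 292.9) / 29 ≈ 1.73.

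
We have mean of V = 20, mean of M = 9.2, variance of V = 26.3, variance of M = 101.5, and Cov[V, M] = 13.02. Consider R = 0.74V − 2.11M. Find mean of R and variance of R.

mean of R = -4.612, variance of R = 425.631174

mean of R = 0.74·mean of V + (-2.11)·mean of M = 0.74·20 + (-2.11)·9.2 = -4.612.
variance of R = a²·variance of V + b²·variance of M + 2ab·Cov[V, M] with a = 0.74, b = -2.11.
= 0.74²·26.3 + (-2.11)²·101.5 + 2·0.74·(-2.11)·13.02
= 14.40188 + 451.88815 + (-40.658856) = 425.631174.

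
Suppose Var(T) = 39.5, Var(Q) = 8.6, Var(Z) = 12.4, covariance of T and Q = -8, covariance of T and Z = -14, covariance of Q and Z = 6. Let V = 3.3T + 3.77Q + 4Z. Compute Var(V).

Var(V) = a²·Var(T) + b²·Var(Q) + c²·Var(Z) + 2ab·covariance of T and Q + 2ac·covariance of T and Z + 2bc·covariance of Q and Z, with a = 3.3, b = 3.77, c = 4.
= 430.155 + 122.23094 + 198.4 + (-199.056) + (-369.6) + 180.96
= 363.08994.

Var(V) = 363.08994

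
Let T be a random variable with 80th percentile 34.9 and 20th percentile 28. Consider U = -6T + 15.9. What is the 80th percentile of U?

80th percentile of U = -152.1

Since a = -6 < 0 the transformation is decreasing, reversing order: the 80th percentile of U corresponds to the 20th percentile of T.
So P_{80}(U) = a·P_{20}(T) + b = (-6)·28 + 15.9 = -152.1.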